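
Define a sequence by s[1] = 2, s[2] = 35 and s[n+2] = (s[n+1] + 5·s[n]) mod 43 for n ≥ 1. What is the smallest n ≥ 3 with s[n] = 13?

Listing terms: s[1] = 2, s[2] = 35, s[3] = 2, s[4] = 5, s[5] = 15, s[6] = 40, s[7] = 29, s[8] = 14, s[9] = 30, s[10] = 14, s[11] = 35, s[12] = 19, s[13] = 22, s[14] = 31, s[15] = 12, s[16] = 38, s[17] = 12, s[18] = 30, s[19] = 4, s[20] = 25, s[21] = 2, s[22] = 41, s[23] = 8, s[24] = 41, s[25] = 38, s[26] = 28, s[27] = 3, s[28] = 14, s[29] = 29, s[30] = 13, s[31] = 29, s[32] = 8, s[33] = 24, s[34] = 21, s[35] = 12, s[36] = 31, s[37] = 5, s[38] = 31, s[39] = 13, s[40] = 39, s[41] = 18, s[42] = 41, s[43] = 2, s[44] = 35.
Since (s[43], s[44]) = (s[1], s[2]) = (2, 35) (two consecutive terms determine the rest), the sequence is periodic with period 42.
The value 13 first appears (with n ≥ 3) at s[30].

30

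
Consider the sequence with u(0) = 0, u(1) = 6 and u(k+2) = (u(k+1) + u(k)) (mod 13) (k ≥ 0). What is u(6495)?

u(0) = 0, u(1) = 6, u(2) = 6, u(3) = 12, u(4) = 5, u(5) = 4, u(6) = 9, u(7) = 0, u(8) = 9, u(9) = 9, u(10) = 5, u(11) = 1, u(12) = 6, u(13) = 7, u(14) = 0, u(15) = 7, u(16) = 7, u(17) = 1, u(18) = 8, u(19) = 9, u(20) = 4, u(21) = 0, u(22) = 4, u(23) = 4, u(24) = 8, u(25) = 12, u(26) = 7, u(27) = 6, u(28) = 0, u(29) = 6.
Since (u(28), u(29)) = (u(0), u(1)) = (0, 6) (two consecutive terms determine the rest), the sequence is periodic with period 28.
So u(6495) = u(0 + ((6495-0) mod 28)) = u(27) = 6.

6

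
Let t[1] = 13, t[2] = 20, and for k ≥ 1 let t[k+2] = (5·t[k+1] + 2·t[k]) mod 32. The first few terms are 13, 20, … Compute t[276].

6

t[1] = 13,  t[2] = 20,  t[3] = 30,  t[4] = 30,  t[5] = 18,  t[6] = 22,  t[7] = 18,  t[8] = 6,  t[9] = 2,  t[10] = 22,  t[11] = 18.
Since (t[10], t[11]) = (t[6], t[7]) = (22, 18) (two consecutive terms determine the rest), the sequence is eventually periodic: after a pre-period of length 5 it cycles with period 4.
For k ≥ 6, t[k] depends only on (k - 6) mod 4. (276 - 6) mod 4 = 2, so t[276] = t[8] = 6.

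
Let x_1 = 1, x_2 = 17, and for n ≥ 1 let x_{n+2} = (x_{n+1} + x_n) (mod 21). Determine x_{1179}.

Computing terms: x_1 = 1, x_2 = 17, x_3 = 18, x_4 = 14, x_5 = 11, x_6 = 4, x_7 = 15, x_8 = 19, x_9 = 13, x_{10} = 11, x_{11} = 3, x_{12} = 14, x_{13} = 17, x_{14} = 10, x_{15} = 6, x_{16} = 16, x_{17} = 1, x_{18} = 17.
Since (x_{17}, x_{18}) = (x_1, x_2) = (1, 17) (two consecutive terms determine the rest), the sequence is periodic with period 16.
So x_{1179} = x_{1 + ((1179-1) mod 16)} = x_{11} = 3.

3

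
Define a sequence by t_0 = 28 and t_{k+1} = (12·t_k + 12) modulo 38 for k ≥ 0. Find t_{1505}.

Listing terms: t_0 = 28, t_1 = 6, t_2 = 8, t_3 = 32, t_4 = 16, t_5 = 14, t_6 = 28.
Since t_6 = t_0 = 28, the sequence is periodic with period 6.
(1505 - 0) mod 6 = 5, so t_{1505} = t_5 = 14.

14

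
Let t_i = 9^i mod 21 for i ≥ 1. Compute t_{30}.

15

We have t_1 = 9,  t_2 = 18,  t_3 = 15,  t_4 = 9.
The sequence repeats with period 3.
(30 - 1) mod 3 = 2, so t_{30} = t_3 = 15.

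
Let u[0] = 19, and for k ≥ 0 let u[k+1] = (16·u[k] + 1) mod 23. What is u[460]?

16

We have u[0] = 19, u[1] = 6, u[2] = 5, u[3] = 12, u[4] = 9, u[5] = 7, u[6] = 21, u[7] = 15, u[8] = 11, u[9] = 16, u[10] = 4, u[11] = 19.
The sequence repeats with period 11.
(460 - 0) mod 11 = 9, so u[460] = u[9] = 16.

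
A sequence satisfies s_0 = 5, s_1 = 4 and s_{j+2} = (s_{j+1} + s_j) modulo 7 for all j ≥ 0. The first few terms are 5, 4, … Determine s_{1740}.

s_0 = 5,  s_1 = 4,  s_2 = 2,  s_3 = 6,  s_4 = 1,  s_5 = 0,  s_6 = 1,  s_7 = 1,  s_8 = 2,  s_9 = 3,  s_{10} = 5,  s_{11} = 1,  s_{12} = 6,  s_{13} = 0,  s_{14} = 6,  s_{15} = 6,  s_{16} = 5,  s_{17} = 4.
Since (s_{16}, s_{17}) = (s_0, s_1) = (5, 4) (two consecutive terms determine the rest), the sequence is periodic with period 16.
So s_{1740} = s_{0 + ((1740-0) mod 16)} = s_{12} = 6.

6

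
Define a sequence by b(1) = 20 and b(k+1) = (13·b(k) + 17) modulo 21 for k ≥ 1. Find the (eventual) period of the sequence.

Computing terms: b(1) = 20, b(2) = 4, b(3) = 6, b(4) = 11, b(5) = 13, b(6) = 18, b(7) = 20.
The sequence repeats with period 6.

6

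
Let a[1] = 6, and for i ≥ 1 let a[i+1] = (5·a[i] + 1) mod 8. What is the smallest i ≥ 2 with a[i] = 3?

6

Computing terms: a[1] = 6, a[2] = 7, a[3] = 4, a[4] = 5, a[5] = 2, a[6] = 3, a[7] = 0, a[8] = 1, a[9] = 6.
Since a[9] = a[1] = 6, the sequence is periodic with period 8.
The value 3 first appears (with i ≥ 2) at a[6].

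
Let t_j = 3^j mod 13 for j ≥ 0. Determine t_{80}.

t_0 = 1,  t_1 = 3,  t_2 = 9,  t_3 = 1.
The sequence repeats with period 3.
(80 - 0) mod 3 = 2, so t_{80} = t_2 = 9.

9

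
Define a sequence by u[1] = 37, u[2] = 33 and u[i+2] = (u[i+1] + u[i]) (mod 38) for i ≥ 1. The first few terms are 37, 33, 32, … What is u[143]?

3

u[1] = 37; u[2] = 33; u[3] = 32; u[4] = 27; u[5] = 21; u[6] = 10; u[7] = 31; u[8] = 3; u[9] = 34; u[10] = 37; u[11] = 33.
The sequence repeats with period 9.
So u[143] = u[1 + ((143-1) mod 9)] = u[8] = 3.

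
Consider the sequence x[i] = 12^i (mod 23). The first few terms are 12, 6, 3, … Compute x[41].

Listing terms: x[1] = 12, x[2] = 6, x[3] = 3, x[4] = 13, x[5] = 18, x[6] = 9, x[7] = 16, x[8] = 8, x[9] = 4, x[10] = 2, x[11] = 1, x[12] = 12.
Since x[12] = x[1] = 12, the sequence is periodic with period 11.
(41 - 1) mod 11 = 7, so x[41] = x[8] = 8.

8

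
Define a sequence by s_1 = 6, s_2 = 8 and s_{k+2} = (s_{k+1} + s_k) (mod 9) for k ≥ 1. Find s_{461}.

Listing terms: s_1 = 6,  s_2 = 8,  s_3 = 5,  s_4 = 4,  s_5 = 0,  s_6 = 4,  s_7 = 4,  s_8 = 8,  s_9 = 3,  s_{10} = 2,  s_{11} = 5,  s_{12} = 7,  s_{13} = 3,  s_{14} = 1,  s_{15} = 4,  s_{16} = 5,  s_{17} = 0,  s_{18} = 5,  s_{19} = 5,  s_{20} = 1,  s_{21} = 6,  s_{22} = 7,  s_{23} = 4,  s_{24} = 2,  s_{25} = 6,  s_{26} = 8.
The sequence repeats with period 24.
So s_{461} = s_{1 + ((461-1) mod 24)} = s_5 = 0.

0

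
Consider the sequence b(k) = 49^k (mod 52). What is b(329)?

Computing terms: b(1) = 49; b(2) = 9; b(3) = 25; b(4) = 29; b(5) = 17; b(6) = 1; b(7) = 49.
The sequence repeats with period 6.
(329 - 1) mod 6 = 4, so b(329) = b(5) = 17.

17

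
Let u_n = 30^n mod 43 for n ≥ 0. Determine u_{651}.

42

Computing terms: u_0 = 1, u_1 = 30, u_2 = 40, u_3 = 39, u_4 = 9, u_5 = 12, u_6 = 16, u_7 = 7, u_8 = 38, u_9 = 22, u_{10} = 15, u_{11} = 20, u_{12} = 41, u_{13} = 26, u_{14} = 6, u_{15} = 8, u_{16} = 25, u_{17} = 19, u_{18} = 11, u_{19} = 29, u_{20} = 10, u_{21} = 42, u_{22} = 13, u_{23} = 3, u_{24} = 4, u_{25} = 34, u_{26} = 31, u_{27} = 27, u_{28} = 36, u_{29} = 5, u_{30} = 21, u_{31} = 28, u_{32} = 23, u_{33} = 2, u_{34} = 17, u_{35} = 37, u_{36} = 35, u_{37} = 18, u_{38} = 24, u_{39} = 32, u_{40} = 14, u_{41} = 33, u_{42} = 1.
Since u_{42} = u_0 = 1, the sequence is periodic with period 42.
So u_{651} = u_{0 + ((651-0) mod 42)} = u_{21} = 42.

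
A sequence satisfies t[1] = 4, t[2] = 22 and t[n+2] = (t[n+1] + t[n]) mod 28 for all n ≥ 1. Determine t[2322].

22

Computing terms: t[1] = 4,  t[2] = 22,  t[3] = 26,  t[4] = 20,  t[5] = 18,  t[6] = 10,  t[7] = 0,  t[8] = 10,  t[9] = 10,  t[10] = 20,  t[11] = 2,  t[12] = 22,  t[13] = 24,  t[14] = 18,  t[15] = 14,  t[16] = 4,  t[17] = 18,  t[18] = 22,  t[19] = 12,  t[20] = 6,  t[21] = 18,  t[22] = 24,  t[23] = 14,  t[24] = 10,  t[25] = 24,  t[26] = 6,  t[27] = 2,  t[28] = 8,  t[29] = 10,  t[30] = 18,  t[31] = 0,  t[32] = 18,  t[33] = 18,  t[34] = 8,  t[35] = 26,  t[36] = 6,  t[37] = 4,  t[38] = 10,  t[39] = 14,  t[40] = 24,  t[41] = 10,  t[42] = 6,  t[43] = 16,  t[44] = 22,  t[45] = 10,  t[46] = 4,  t[47] = 14,  t[48] = 18,  t[49] = 4,  t[50] = 22.
Since (t[49], t[50]) = (t[1], t[2]) = (4, 22) (two consecutive terms determine the rest), the sequence is periodic with period 48.
So t[2322] = t[1 + ((2322-1) mod 48)] = t[18] = 22.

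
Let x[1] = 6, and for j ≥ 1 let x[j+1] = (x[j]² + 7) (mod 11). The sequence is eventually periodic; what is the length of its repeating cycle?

3

Computing terms: x[1] = 6; x[2] = 10; x[3] = 8; x[4] = 5; x[5] = 10.
Since x[5] = x[2] = 10, the sequence is eventually periodic: after a pre-period of length 1 it cycles with period 3.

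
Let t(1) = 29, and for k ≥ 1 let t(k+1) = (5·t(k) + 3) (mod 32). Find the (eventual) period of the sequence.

Listing terms: t(1) = 29,  t(2) = 20,  t(3) = 7,  t(4) = 6,  t(5) = 1,  t(6) = 8,  t(7) = 11,  t(8) = 26,  t(9) = 5,  t(10) = 28,  t(11) = 15,  t(12) = 14,  t(13) = 9,  t(14) = 16,  t(15) = 19,  t(16) = 2,  t(17) = 13,  t(18) = 4,  t(19) = 23,  t(20) = 22,  t(21) = 17,  t(22) = 24,  t(23) = 27,  t(24) = 10,  t(25) = 21,  t(26) = 12,  t(27) = 31,  t(28) = 30,  t(29) = 25,  t(30) = 0,  t(31) = 3,  t(32) = 18,  t(33) = 29.
The sequence repeats with period 32.

32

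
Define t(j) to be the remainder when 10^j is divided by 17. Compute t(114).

t(0) = 1,  t(1) = 10,  t(2) = 15,  t(3) = 14,  t(4) = 4,  t(5) = 6,  t(6) = 9,  t(7) = 5,  t(8) = 16,  t(9) = 7,  t(10) = 2,  t(11) = 3,  t(12) = 13,  t(13) = 11,  t(14) = 8,  t(15) = 12,  t(16) = 1.
Since t(16) = t(0) = 1, the sequence is periodic with period 16.
(114 - 0) mod 16 = 2, so t(114) = t(2) = 15.

15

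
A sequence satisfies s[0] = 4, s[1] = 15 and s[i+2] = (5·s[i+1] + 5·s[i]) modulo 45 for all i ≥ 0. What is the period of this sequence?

Computing terms: s[0] = 4, s[1] = 15, s[2] = 5, s[3] = 10, s[4] = 30, s[5] = 20, s[6] = 25, s[7] = 0, s[8] = 35, s[9] = 40, s[10] = 15, s[11] = 5.
Since (s[10], s[11]) = (s[1], s[2]) = (15, 5) (two consecutive terms determine the rest), the sequence is eventually periodic: after a pre-period of length 1 it cycles with period 9.

9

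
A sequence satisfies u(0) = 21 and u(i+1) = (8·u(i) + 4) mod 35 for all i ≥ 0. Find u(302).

u(0) = 21, u(1) = 32, u(2) = 15, u(3) = 19, u(4) = 16, u(5) = 27, u(6) = 10, u(7) = 14, u(8) = 11, u(9) = 22, u(10) = 5, u(11) = 9, u(12) = 6, u(13) = 17, u(14) = 0, u(15) = 4, u(16) = 1, u(17) = 12, u(18) = 30, u(19) = 34, u(20) = 31, u(21) = 7, u(22) = 25, u(23) = 29, u(24) = 26, u(25) = 2, u(26) = 20, u(27) = 24, u(28) = 21.
The sequence repeats with period 28.
(302 - 0) mod 28 = 22, so u(302) = u(22) = 25.

25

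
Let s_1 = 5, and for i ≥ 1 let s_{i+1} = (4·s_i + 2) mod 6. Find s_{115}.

We have s_1 = 5, s_2 = 4, s_3 = 0, s_4 = 2, s_5 = 4.
Since s_5 = s_2 = 4, the sequence is eventually periodic: after a pre-period of length 1 it cycles with period 3.
For i ≥ 2, s_i depends only on (i - 2) mod 3. (115 - 2) mod 3 = 2, so s_{115} = s_4 = 2.

2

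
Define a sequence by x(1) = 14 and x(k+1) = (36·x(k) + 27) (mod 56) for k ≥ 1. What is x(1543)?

47

We have x(1) = 14,  x(2) = 27,  x(3) = 47,  x(4) = 39,  x(5) = 31,  x(6) = 23,  x(7) = 15,  x(8) = 7,  x(9) = 55,  x(10) = 47.
Since x(10) = x(3) = 47, the sequence is eventually periodic: after a pre-period of length 2 it cycles with period 7.
For k ≥ 3, x(k) depends only on (k - 3) mod 7. (1543 - 3) mod 7 = 0, so x(1543) = x(3) = 47.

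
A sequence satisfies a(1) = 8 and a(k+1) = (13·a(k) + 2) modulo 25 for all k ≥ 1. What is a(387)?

Computing terms: a(1) = 8,  a(2) = 6,  a(3) = 5,  a(4) = 17,  a(5) = 23,  a(6) = 1,  a(7) = 15,  a(8) = 22,  a(9) = 13,  a(10) = 21,  a(11) = 0,  a(12) = 2,  a(13) = 3,  a(14) = 16,  a(15) = 10,  a(16) = 7,  a(17) = 18,  a(18) = 11,  a(19) = 20,  a(20) = 12,  a(21) = 8.
Since a(21) = a(1) = 8, the sequence is periodic with period 20.
(387 - 1) mod 20 = 6, so a(387) = a(7) = 15.

15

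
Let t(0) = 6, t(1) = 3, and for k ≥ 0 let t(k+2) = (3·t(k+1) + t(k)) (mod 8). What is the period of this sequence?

12

Listing terms: t(0) = 6; t(1) = 3; t(2) = 7; t(3) = 0; t(4) = 7; t(5) = 5; t(6) = 6; t(7) = 7; t(8) = 3; t(9) = 0; t(10) = 3; t(11) = 1; t(12) = 6; t(13) = 3.
Since (t(12), t(13)) = (t(0), t(1)) = (6, 3) (two consecutive terms determine the rest), the sequence is periodic with period 12.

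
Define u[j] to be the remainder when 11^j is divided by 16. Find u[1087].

u[0] = 1,  u[1] = 11,  u[2] = 9,  u[3] = 3,  u[4] = 1.
The sequence repeats with period 4.
(1087 - 0) mod 4 = 3, so u[1087] = u[3] = 3.

3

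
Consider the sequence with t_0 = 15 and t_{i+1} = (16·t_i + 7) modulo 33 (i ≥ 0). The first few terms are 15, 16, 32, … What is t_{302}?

32

Computing terms: t_0 = 15,  t_1 = 16,  t_2 = 32,  t_3 = 24,  t_4 = 28,  t_5 = 26,  t_6 = 27,  t_7 = 10,  t_8 = 2,  t_9 = 6,  t_{10} = 4,  t_{11} = 5,  t_{12} = 21,  t_{13} = 13,  t_{14} = 17,  t_{15} = 15.
Since t_{15} = t_0 = 15, the sequence is periodic with period 15.
So t_{302} = t_{0 + ((302-0) mod 15)} = t_2 = 32.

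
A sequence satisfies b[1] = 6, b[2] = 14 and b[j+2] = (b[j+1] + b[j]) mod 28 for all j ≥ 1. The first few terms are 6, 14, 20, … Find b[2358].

4

Listing terms: b[1] = 6, b[2] = 14, b[3] = 20, b[4] = 6, b[5] = 26, b[6] = 4, b[7] = 2, b[8] = 6, b[9] = 8, b[10] = 14, b[11] = 22, b[12] = 8, b[13] = 2, b[14] = 10, b[15] = 12, b[16] = 22, b[17] = 6, b[18] = 0, b[19] = 6, b[20] = 6, b[21] = 12, b[22] = 18, b[23] = 2, b[24] = 20, b[25] = 22, b[26] = 14, b[27] = 8, b[28] = 22, b[29] = 2, b[30] = 24, b[31] = 26, b[32] = 22, b[33] = 20, b[34] = 14, b[35] = 6, b[36] = 20, b[37] = 26, b[38] = 18, b[39] = 16, b[40] = 6, b[41] = 22, b[42] = 0, b[43] = 22, b[44] = 22, b[45] = 16, b[46] = 10, b[47] = 26, b[48] = 8, b[49] = 6, b[50] = 14.
The sequence repeats with period 48.
So b[2358] = b[1 + ((2358-1) mod 48)] = b[6] = 4.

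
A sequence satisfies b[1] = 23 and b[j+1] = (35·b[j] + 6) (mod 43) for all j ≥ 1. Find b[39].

Listing terms: b[1] = 23,  b[2] = 37,  b[3] = 11,  b[4] = 4,  b[5] = 17,  b[6] = 42,  b[7] = 14,  b[8] = 23.
Since b[8] = b[1] = 23, the sequence is periodic with period 7.
So b[39] = b[1 + ((39-1) mod 7)] = b[4] = 4.

4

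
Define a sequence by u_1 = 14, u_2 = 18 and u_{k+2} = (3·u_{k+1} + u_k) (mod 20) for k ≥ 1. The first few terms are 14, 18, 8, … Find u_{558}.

4

We have u_1 = 14,  u_2 = 18,  u_3 = 8,  u_4 = 2,  u_5 = 14,  u_6 = 4,  u_7 = 6,  u_8 = 2,  u_9 = 12,  u_{10} = 18,  u_{11} = 6,  u_{12} = 16,  u_{13} = 14,  u_{14} = 18.
Since (u_{13}, u_{14}) = (u_1, u_2) = (14, 18) (two consecutive terms determine the rest), the sequence is periodic with period 12.
(558 - 1) mod 12 = 5, so u_{558} = u_6 = 4.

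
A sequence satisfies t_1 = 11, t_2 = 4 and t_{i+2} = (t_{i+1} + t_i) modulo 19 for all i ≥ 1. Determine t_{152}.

Listing terms: t_1 = 11,  t_2 = 4,  t_3 = 15,  t_4 = 0,  t_5 = 15,  t_6 = 15,  t_7 = 11,  t_8 = 7,  t_9 = 18,  t_{10} = 6,  t_{11} = 5,  t_{12} = 11,  t_{13} = 16,  t_{14} = 8,  t_{15} = 5,  t_{16} = 13,  t_{17} = 18,  t_{18} = 12,  t_{19} = 11,  t_{20} = 4.
The sequence repeats with period 18.
(152 - 1) mod 18 = 7, so t_{152} = t_8 = 7.

7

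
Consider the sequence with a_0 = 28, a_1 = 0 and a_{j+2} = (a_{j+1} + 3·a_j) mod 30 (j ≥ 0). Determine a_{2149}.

Listing terms: a_0 = 28; a_1 = 0; a_2 = 24; a_3 = 24; a_4 = 6; a_5 = 18; a_6 = 6; a_7 = 0; a_8 = 18; a_9 = 18; a_{10} = 12; a_{11} = 6; a_{12} = 12; a_{13} = 0; a_{14} = 6; a_{15} = 6; a_{16} = 24; a_{17} = 12; a_{18} = 24; a_{19} = 0; a_{20} = 12; a_{21} = 12; a_{22} = 18; a_{23} = 24; a_{24} = 18; a_{25} = 0; a_{26} = 24.
Since (a_{25}, a_{26}) = (a_1, a_2) = (0, 24) (two consecutive terms determine the rest), the sequence is eventually periodic: after a pre-period of length 1 it cycles with period 24.
For j ≥ 1, a_j depends only on (j - 1) mod 24. (2149 - 1) mod 24 = 12, so a_{2149} = a_{13} = 0.

0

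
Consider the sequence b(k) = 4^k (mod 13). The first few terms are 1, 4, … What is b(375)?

12

We have b(0) = 1, b(1) = 4, b(2) = 3, b(3) = 12, b(4) = 9, b(5) = 10, b(6) = 1.
The sequence repeats with period 6.
So b(375) = b(0 + ((375-0) mod 6)) = b(3) = 12.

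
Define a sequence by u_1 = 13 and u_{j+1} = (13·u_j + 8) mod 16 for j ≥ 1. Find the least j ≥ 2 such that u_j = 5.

3

We have u_1 = 13; u_2 = 1; u_3 = 5; u_4 = 9; u_5 = 13.
Since u_5 = u_1 = 13, the sequence is periodic with period 4.
The value 5 first appears (with j ≥ 2) at u_3.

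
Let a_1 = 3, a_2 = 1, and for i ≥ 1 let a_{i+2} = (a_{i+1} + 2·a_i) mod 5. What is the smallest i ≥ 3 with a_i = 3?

a_1 = 3, a_2 = 1, a_3 = 2, a_4 = 4, a_5 = 3, a_6 = 1.
Since (a_5, a_6) = (a_1, a_2) = (3, 1) (two consecutive terms determine the rest), the sequence is periodic with period 4.
The value 3 next appears (with i ≥ 3) at a_5.

5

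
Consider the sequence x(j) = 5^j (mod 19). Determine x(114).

Computing terms: x(1) = 5; x(2) = 6; x(3) = 11; x(4) = 17; x(5) = 9; x(6) = 7; x(7) = 16; x(8) = 4; x(9) = 1; x(10) = 5.
Since x(10) = x(1) = 5, the sequence is periodic with period 9.
(114 - 1) mod 9 = 5, so x(114) = x(6) = 7.

7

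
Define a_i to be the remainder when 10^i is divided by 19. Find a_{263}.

14

a_0 = 1; a_1 = 10; a_2 = 5; a_3 = 12; a_4 = 6; a_5 = 3; a_6 = 11; a_7 = 15; a_8 = 17; a_9 = 18; a_{10} = 9; a_{11} = 14; a_{12} = 7; a_{13} = 13; a_{14} = 16; a_{15} = 8; a_{16} = 4; a_{17} = 2; a_{18} = 1.
Since a_{18} = a_0 = 1, the sequence is periodic with period 18.
So a_{263} = a_{0 + ((263-0) mod 18)} = a_{11} = 14.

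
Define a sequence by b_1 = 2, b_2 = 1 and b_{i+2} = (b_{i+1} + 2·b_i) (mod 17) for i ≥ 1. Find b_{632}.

8

Listing terms: b_1 = 2,  b_2 = 1,  b_3 = 5,  b_4 = 7,  b_5 = 0,  b_6 = 14,  b_7 = 14,  b_8 = 8,  b_9 = 2,  b_{10} = 1.
Since (b_9, b_{10}) = (b_1, b_2) = (2, 1) (two consecutive terms determine the rest), the sequence is periodic with period 8.
So b_{632} = b_{1 + ((632-1) mod 8)} = b_8 = 8.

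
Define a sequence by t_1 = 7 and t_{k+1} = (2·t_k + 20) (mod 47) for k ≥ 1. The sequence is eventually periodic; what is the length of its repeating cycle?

23

t_1 = 7,  t_2 = 34,  t_3 = 41,  t_4 = 8,  t_5 = 36,  t_6 = 45,  t_7 = 16,  t_8 = 5,  t_9 = 30,  t_{10} = 33,  t_{11} = 39,  t_{12} = 4,  t_{13} = 28,  t_{14} = 29,  t_{15} = 31,  t_{16} = 35,  t_{17} = 43,  t_{18} = 12,  t_{19} = 44,  t_{20} = 14,  t_{21} = 1,  t_{22} = 22,  t_{23} = 17,  t_{24} = 7.
Since t_{24} = t_1 = 7, the sequence is periodic with period 23.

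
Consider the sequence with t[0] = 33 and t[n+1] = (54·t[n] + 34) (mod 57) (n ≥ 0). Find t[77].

40

We have t[0] = 33,  t[1] = 49,  t[2] = 1,  t[3] = 31,  t[4] = 55,  t[5] = 40,  t[6] = 28,  t[7] = 7,  t[8] = 13,  t[9] = 52,  t[10] = 49.
Since t[10] = t[1] = 49, the sequence is eventually periodic: after a pre-period of length 1 it cycles with period 9.
For n ≥ 1, t[n] depends only on (n - 1) mod 9. (77 - 1) mod 9 = 4, so t[77] = t[5] = 40.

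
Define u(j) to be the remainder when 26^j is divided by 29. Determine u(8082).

We have u(0) = 1,  u(1) = 26,  u(2) = 9,  u(3) = 2,  u(4) = 23,  u(5) = 18,  u(6) = 4,  u(7) = 17,  u(8) = 7,  u(9) = 8,  u(10) = 5,  u(11) = 14,  u(12) = 16,  u(13) = 10,  u(14) = 28,  u(15) = 3,  u(16) = 20,  u(17) = 27,  u(18) = 6,  u(19) = 11,  u(20) = 25,  u(21) = 12,  u(22) = 22,  u(23) = 21,  u(24) = 24,  u(25) = 15,  u(26) = 13,  u(27) = 19,  u(28) = 1.
The sequence repeats with period 28.
(8082 - 0) mod 28 = 18, so u(8082) = u(18) = 6.

6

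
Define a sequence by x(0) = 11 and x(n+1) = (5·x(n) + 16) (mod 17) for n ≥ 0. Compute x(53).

We have x(0) = 11,  x(1) = 3,  x(2) = 14,  x(3) = 1,  x(4) = 4,  x(5) = 2,  x(6) = 9,  x(7) = 10,  x(8) = 15,  x(9) = 6,  x(10) = 12,  x(11) = 8,  x(12) = 5,  x(13) = 7,  x(14) = 0,  x(15) = 16,  x(16) = 11.
The sequence repeats with period 16.
(53 - 0) mod 16 = 5, so x(53) = x(5) = 2.

2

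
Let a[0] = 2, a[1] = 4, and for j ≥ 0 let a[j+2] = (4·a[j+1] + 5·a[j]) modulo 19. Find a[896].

We have a[0] = 2,  a[1] = 4,  a[2] = 7,  a[3] = 10,  a[4] = 18,  a[5] = 8,  a[6] = 8,  a[7] = 15,  a[8] = 5,  a[9] = 0,  a[10] = 6,  a[11] = 5,  a[12] = 12,  a[13] = 16,  a[14] = 10,  a[15] = 6,  a[16] = 17,  a[17] = 3,  a[18] = 2,  a[19] = 4.
Since (a[18], a[19]) = (a[0], a[1]) = (2, 4) (two consecutive terms determine the rest), the sequence is periodic with period 18.
So a[896] = a[0 + ((896-0) mod 18)] = a[14] = 10.

10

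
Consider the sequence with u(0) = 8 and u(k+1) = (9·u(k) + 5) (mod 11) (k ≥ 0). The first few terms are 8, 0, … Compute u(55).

u(0) = 8; u(1) = 0; u(2) = 5; u(3) = 6; u(4) = 4; u(5) = 8.
Since u(5) = u(0) = 8, the sequence is periodic with period 5.
(55 - 0) mod 5 = 0, so u(55) = u(0) = 8.

8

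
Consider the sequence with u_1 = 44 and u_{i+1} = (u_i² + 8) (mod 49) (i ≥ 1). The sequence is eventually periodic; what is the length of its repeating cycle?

6

Computing terms: u_1 = 44, u_2 = 33, u_3 = 19, u_4 = 26, u_5 = 47, u_6 = 12, u_7 = 5, u_8 = 33.
Since u_8 = u_2 = 33, the sequence is eventually periodic: after a pre-period of length 1 it cycles with period 6.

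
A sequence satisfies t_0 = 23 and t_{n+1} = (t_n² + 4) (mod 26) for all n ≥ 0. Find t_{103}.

We have t_0 = 23, t_1 = 13, t_2 = 17, t_3 = 7, t_4 = 1, t_5 = 5, t_6 = 3, t_7 = 13.
Since t_7 = t_1 = 13, the sequence is eventually periodic: after a pre-period of length 1 it cycles with period 6.
For n ≥ 1, t_n depends only on (n - 1) mod 6. (103 - 1) mod 6 = 0, so t_{103} = t_1 = 13.

13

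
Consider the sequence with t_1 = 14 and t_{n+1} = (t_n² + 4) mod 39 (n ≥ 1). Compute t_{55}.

Computing terms: t_1 = 14; t_2 = 5; t_3 = 29; t_4 = 26; t_5 = 17; t_6 = 20; t_7 = 14.
Since t_7 = t_1 = 14, the sequence is periodic with period 6.
(55 - 1) mod 6 = 0, so t_{55} = t_1 = 14.

14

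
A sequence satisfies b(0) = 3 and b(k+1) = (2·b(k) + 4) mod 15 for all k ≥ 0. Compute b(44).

3

Listing terms: b(0) = 3; b(1) = 10; b(2) = 9; b(3) = 7; b(4) = 3.
The sequence repeats with period 4.
So b(44) = b(0 + ((44-0) mod 4)) = b(0) = 3.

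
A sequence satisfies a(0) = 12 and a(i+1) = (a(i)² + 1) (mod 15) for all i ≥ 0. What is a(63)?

We have a(0) = 12,  a(1) = 10,  a(2) = 11,  a(3) = 2,  a(4) = 5,  a(5) = 11.
Since a(5) = a(2) = 11, the sequence is eventually periodic: after a pre-period of length 2 it cycles with period 3.
For i ≥ 2, a(i) depends only on (i - 2) mod 3. (63 - 2) mod 3 = 1, so a(63) = a(3) = 2.

2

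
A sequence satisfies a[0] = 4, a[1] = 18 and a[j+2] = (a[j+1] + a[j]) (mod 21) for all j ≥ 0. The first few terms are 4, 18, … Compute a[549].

We have a[0] = 4, a[1] = 18, a[2] = 1, a[3] = 19, a[4] = 20, a[5] = 18, a[6] = 17, a[7] = 14, a[8] = 10, a[9] = 3, a[10] = 13, a[11] = 16, a[12] = 8, a[13] = 3, a[14] = 11, a[15] = 14, a[16] = 4, a[17] = 18.
Since (a[16], a[17]) = (a[0], a[1]) = (4, 18) (two consecutive terms determine the rest), the sequence is periodic with period 16.
So a[549] = a[0 + ((549-0) mod 16)] = a[5] = 18.

18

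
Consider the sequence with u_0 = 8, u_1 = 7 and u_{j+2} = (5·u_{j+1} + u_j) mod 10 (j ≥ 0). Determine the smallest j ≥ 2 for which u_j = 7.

We have u_0 = 8; u_1 = 7; u_2 = 3; u_3 = 2; u_4 = 3; u_5 = 7; u_6 = 8; u_7 = 7.
Since (u_6, u_7) = (u_0, u_1) = (8, 7) (two consecutive terms determine the rest), the sequence is periodic with period 6.
The value 7 first appears (with j ≥ 2) at u_5.

5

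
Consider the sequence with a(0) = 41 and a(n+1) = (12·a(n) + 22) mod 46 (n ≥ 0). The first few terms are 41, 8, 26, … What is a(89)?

Computing terms: a(0) = 41; a(1) = 8; a(2) = 26; a(3) = 12; a(4) = 28; a(5) = 36; a(6) = 40; a(7) = 42; a(8) = 20; a(9) = 32; a(10) = 38; a(11) = 18; a(12) = 8.
Since a(12) = a(1) = 8, the sequence is eventually periodic: after a pre-period of length 1 it cycles with period 11.
For n ≥ 1, a(n) depends only on (n - 1) mod 11. (89 - 1) mod 11 = 0, so a(89) = a(1) = 8.

8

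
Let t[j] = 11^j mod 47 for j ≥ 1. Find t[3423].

Listing terms: t[1] = 11; t[2] = 27; t[3] = 15; t[4] = 24; t[5] = 29; t[6] = 37; t[7] = 31; t[8] = 12; t[9] = 38; t[10] = 42; t[11] = 39; t[12] = 6; t[13] = 19; t[14] = 21; t[15] = 43; t[16] = 3; t[17] = 33; t[18] = 34; t[19] = 45; t[20] = 25; t[21] = 40; t[22] = 17; t[23] = 46; t[24] = 36; t[25] = 20; t[26] = 32; t[27] = 23; t[28] = 18; t[29] = 10; t[30] = 16; t[31] = 35; t[32] = 9; t[33] = 5; t[34] = 8; t[35] = 41; t[36] = 28; t[37] = 26; t[38] = 4; t[39] = 44; t[40] = 14; t[41] = 13; t[42] = 2; t[43] = 22; t[44] = 7; t[45] = 30; t[46] = 1; t[47] = 11.
Since t[47] = t[1] = 11, the sequence is periodic with period 46.
(3423 - 1) mod 46 = 18, so t[3423] = t[19] = 45.

45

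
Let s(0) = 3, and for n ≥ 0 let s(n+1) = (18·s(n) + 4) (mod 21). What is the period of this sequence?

3

Listing terms: s(0) = 3; s(1) = 16; s(2) = 19; s(3) = 10; s(4) = 16.
Since s(4) = s(1) = 16, the sequence is eventually periodic: after a pre-period of length 1 it cycles with period 3.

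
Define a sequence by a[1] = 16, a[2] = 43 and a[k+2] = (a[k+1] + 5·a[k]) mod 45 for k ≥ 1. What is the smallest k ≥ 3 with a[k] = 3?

We have a[1] = 16,  a[2] = 43,  a[3] = 33,  a[4] = 23,  a[5] = 8,  a[6] = 33,  a[7] = 28,  a[8] = 13,  a[9] = 18,  a[10] = 38,  a[11] = 38,  a[12] = 3,  a[13] = 13,  a[14] = 28,  a[15] = 3,  a[16] = 8,  a[17] = 23,  a[18] = 18,  a[19] = 43,  a[20] = 43,  a[21] = 33.
Since (a[20], a[21]) = (a[2], a[3]) = (43, 33) (two consecutive terms determine the rest), the sequence is eventually periodic: after a pre-period of length 1 it cycles with period 18.
The value 3 first appears (with k ≥ 3) at a[12].

12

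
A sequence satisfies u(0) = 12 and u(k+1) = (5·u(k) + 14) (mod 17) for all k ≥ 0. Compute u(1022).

We have u(0) = 12, u(1) = 6, u(2) = 10, u(3) = 13, u(4) = 11, u(5) = 1, u(6) = 2, u(7) = 7, u(8) = 15, u(9) = 4, u(10) = 0, u(11) = 14, u(12) = 16, u(13) = 9, u(14) = 8, u(15) = 3, u(16) = 12.
Since u(16) = u(0) = 12, the sequence is periodic with period 16.
So u(1022) = u(0 + ((1022-0) mod 16)) = u(14) = 8.

8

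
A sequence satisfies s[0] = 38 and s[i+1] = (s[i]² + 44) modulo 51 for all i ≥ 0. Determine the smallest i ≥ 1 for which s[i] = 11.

8

s[0] = 38, s[1] = 9, s[2] = 23, s[3] = 12, s[4] = 35, s[5] = 45, s[6] = 29, s[7] = 18, s[8] = 11, s[9] = 12.
Since s[9] = s[3] = 12, the sequence is eventually periodic: after a pre-period of length 3 it cycles with period 6.
The value 11 first appears (with i ≥ 1) at s[8].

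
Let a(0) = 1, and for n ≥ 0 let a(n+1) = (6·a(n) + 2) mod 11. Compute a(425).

a(0) = 1, a(1) = 8, a(2) = 6, a(3) = 5, a(4) = 10, a(5) = 7, a(6) = 0, a(7) = 2, a(8) = 3, a(9) = 9, a(10) = 1.
Since a(10) = a(0) = 1, the sequence is periodic with period 10.
So a(425) = a(0 + ((425-0) mod 10)) = a(5) = 7.

7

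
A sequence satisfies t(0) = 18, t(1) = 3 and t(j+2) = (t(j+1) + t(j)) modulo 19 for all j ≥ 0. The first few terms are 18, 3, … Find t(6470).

Listing terms: t(0) = 18,  t(1) = 3,  t(2) = 2,  t(3) = 5,  t(4) = 7,  t(5) = 12,  t(6) = 0,  t(7) = 12,  t(8) = 12,  t(9) = 5,  t(10) = 17,  t(11) = 3,  t(12) = 1,  t(13) = 4,  t(14) = 5,  t(15) = 9,  t(16) = 14,  t(17) = 4,  t(18) = 18,  t(19) = 3.
The sequence repeats with period 18.
(6470 - 0) mod 18 = 8, so t(6470) = t(8) = 12.

12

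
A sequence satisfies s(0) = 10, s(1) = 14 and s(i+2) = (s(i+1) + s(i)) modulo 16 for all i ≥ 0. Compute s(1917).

14

Computing terms: s(0) = 10,  s(1) = 14,  s(2) = 8,  s(3) = 6,  s(4) = 14,  s(5) = 4,  s(6) = 2,  s(7) = 6,  s(8) = 8,  s(9) = 14,  s(10) = 6,  s(11) = 4,  s(12) = 10,  s(13) = 14.
The sequence repeats with period 12.
(1917 - 0) mod 12 = 9, so s(1917) = s(9) = 14.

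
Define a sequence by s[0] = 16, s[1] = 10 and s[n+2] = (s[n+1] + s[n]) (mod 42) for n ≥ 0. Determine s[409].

4

s[0] = 16; s[1] = 10; s[2] = 26; s[3] = 36; s[4] = 20; s[5] = 14; s[6] = 34; s[7] = 6; s[8] = 40; s[9] = 4; s[10] = 2; s[11] = 6; s[12] = 8; s[13] = 14; s[14] = 22; s[15] = 36; s[16] = 16; s[17] = 10.
Since (s[16], s[17]) = (s[0], s[1]) = (16, 10) (two consecutive terms determine the rest), the sequence is periodic with period 16.
So s[409] = s[0 + ((409-0) mod 16)] = s[9] = 4.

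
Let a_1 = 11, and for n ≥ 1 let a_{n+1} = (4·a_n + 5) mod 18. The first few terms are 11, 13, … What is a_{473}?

1

Listing terms: a_1 = 11,  a_2 = 13,  a_3 = 3,  a_4 = 17,  a_5 = 1,  a_6 = 9,  a_7 = 5,  a_8 = 7,  a_9 = 15,  a_{10} = 11.
The sequence repeats with period 9.
So a_{473} = a_{1 + ((473-1) mod 9)} = a_5 = 1.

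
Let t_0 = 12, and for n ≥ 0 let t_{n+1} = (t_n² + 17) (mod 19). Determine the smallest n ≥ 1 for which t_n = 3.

2

We have t_0 = 12, t_1 = 9, t_2 = 3, t_3 = 7, t_4 = 9.
Since t_4 = t_1 = 9, the sequence is eventually periodic: after a pre-period of length 1 it cycles with period 3.
The value 3 first appears (with n ≥ 1) at t_2.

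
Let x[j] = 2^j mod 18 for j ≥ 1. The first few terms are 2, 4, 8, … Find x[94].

We have x[1] = 2, x[2] = 4, x[3] = 8, x[4] = 16, x[5] = 14, x[6] = 10, x[7] = 2.
The sequence repeats with period 6.
(94 - 1) mod 6 = 3, so x[94] = x[4] = 16.

16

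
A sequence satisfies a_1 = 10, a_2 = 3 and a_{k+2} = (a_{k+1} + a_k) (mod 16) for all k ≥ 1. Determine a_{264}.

We have a_1 = 10; a_2 = 3; a_3 = 13; a_4 = 0; a_5 = 13; a_6 = 13; a_7 = 10; a_8 = 7; a_9 = 1; a_{10} = 8; a_{11} = 9; a_{12} = 1; a_{13} = 10; a_{14} = 11; a_{15} = 5; a_{16} = 0; a_{17} = 5; a_{18} = 5; a_{19} = 10; a_{20} = 15; a_{21} = 9; a_{22} = 8; a_{23} = 1; a_{24} = 9; a_{25} = 10; a_{26} = 3.
The sequence repeats with period 24.
(264 - 1) mod 24 = 23, so a_{264} = a_{24} = 9.

9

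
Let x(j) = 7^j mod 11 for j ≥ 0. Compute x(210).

Computing terms: x(0) = 1, x(1) = 7, x(2) = 5, x(3) = 2, x(4) = 3, x(5) = 10, x(6) = 4, x(7) = 6, x(8) = 9, x(9) = 8, x(10) = 1.
Since x(10) = x(0) = 1, the sequence is periodic with period 10.
So x(210) = x(0 + ((210-0) mod 10)) = x(0) = 1.

1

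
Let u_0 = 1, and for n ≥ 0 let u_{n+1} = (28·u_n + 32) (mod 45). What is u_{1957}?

30

u_0 = 1,  u_1 = 15,  u_2 = 2,  u_3 = 43,  u_4 = 21,  u_5 = 35,  u_6 = 22,  u_7 = 18,  u_8 = 41,  u_9 = 10,  u_{10} = 42,  u_{11} = 38,  u_{12} = 16,  u_{13} = 30,  u_{14} = 17,  u_{15} = 13,  u_{16} = 36,  u_{17} = 5,  u_{18} = 37,  u_{19} = 33,  u_{20} = 11,  u_{21} = 25,  u_{22} = 12,  u_{23} = 8,  u_{24} = 31,  u_{25} = 0,  u_{26} = 32,  u_{27} = 28,  u_{28} = 6,  u_{29} = 20,  u_{30} = 7,  u_{31} = 3,  u_{32} = 26,  u_{33} = 40,  u_{34} = 27,  u_{35} = 23,  u_{36} = 1.
Since u_{36} = u_0 = 1, the sequence is periodic with period 36.
So u_{1957} = u_{0 + ((1957-0) mod 36)} = u_{13} = 30.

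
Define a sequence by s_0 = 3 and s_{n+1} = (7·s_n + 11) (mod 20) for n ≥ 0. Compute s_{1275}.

s_0 = 3; s_1 = 12; s_2 = 15; s_3 = 16; s_4 = 3.
The sequence repeats with period 4.
(1275 - 0) mod 4 = 3, so s_{1275} = s_3 = 16.

16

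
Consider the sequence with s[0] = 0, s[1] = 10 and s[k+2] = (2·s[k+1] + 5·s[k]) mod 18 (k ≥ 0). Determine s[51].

0

Listing terms: s[0] = 0; s[1] = 10; s[2] = 2; s[3] = 0; s[4] = 10.
Since (s[3], s[4]) = (s[0], s[1]) = (0, 10) (two consecutive terms determine the rest), the sequence is periodic with period 3.
(51 - 0) mod 3 = 0, so s[51] = s[0] = 0.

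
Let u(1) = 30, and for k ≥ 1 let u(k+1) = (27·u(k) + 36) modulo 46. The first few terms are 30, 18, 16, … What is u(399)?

16

Listing terms: u(1) = 30; u(2) = 18; u(3) = 16; u(4) = 8; u(5) = 22; u(6) = 32; u(7) = 26; u(8) = 2; u(9) = 44; u(10) = 28; u(11) = 10; u(12) = 30.
The sequence repeats with period 11.
(399 - 1) mod 11 = 2, so u(399) = u(3) = 16.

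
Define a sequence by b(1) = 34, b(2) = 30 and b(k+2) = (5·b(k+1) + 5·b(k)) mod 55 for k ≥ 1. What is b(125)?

b(1) = 34, b(2) = 30, b(3) = 45, b(4) = 45, b(5) = 10, b(6) = 0, b(7) = 50, b(8) = 30, b(9) = 15, b(10) = 5, b(11) = 45, b(12) = 30, b(13) = 45.
Since (b(12), b(13)) = (b(2), b(3)) = (30, 45) (two consecutive terms determine the rest), the sequence is eventually periodic: after a pre-period of length 1 it cycles with period 10.
For k ≥ 2, b(k) depends only on (k - 2) mod 10. (125 - 2) mod 10 = 3, so b(125) = b(5) = 10.

10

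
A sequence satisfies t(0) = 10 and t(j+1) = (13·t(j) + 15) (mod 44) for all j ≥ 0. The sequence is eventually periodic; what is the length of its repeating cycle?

t(0) = 10,  t(1) = 13,  t(2) = 8,  t(3) = 31,  t(4) = 22,  t(5) = 37,  t(6) = 12,  t(7) = 39,  t(8) = 38,  t(9) = 25,  t(10) = 32,  t(11) = 35,  t(12) = 30,  t(13) = 9,  t(14) = 0,  t(15) = 15,  t(16) = 34,  t(17) = 17,  t(18) = 16,  t(19) = 3,  t(20) = 10.
Since t(20) = t(0) = 10, the sequence is periodic with period 20.

20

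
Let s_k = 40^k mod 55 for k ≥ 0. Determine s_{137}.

Listing terms: s_0 = 1; s_1 = 40; s_2 = 5; s_3 = 35; s_4 = 25; s_5 = 10; s_6 = 15; s_7 = 50; s_8 = 20; s_9 = 30; s_{10} = 45; s_{11} = 40.
Since s_{11} = s_1 = 40, the sequence is eventually periodic: after a pre-period of length 1 it cycles with period 10.
For k ≥ 1, s_k depends only on (k - 1) mod 10. (137 - 1) mod 10 = 6, so s_{137} = s_7 = 50.

50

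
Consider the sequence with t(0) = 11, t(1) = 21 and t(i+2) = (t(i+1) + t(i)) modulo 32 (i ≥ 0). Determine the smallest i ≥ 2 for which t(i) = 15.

Computing terms: t(0) = 11; t(1) = 21; t(2) = 0; t(3) = 21; t(4) = 21; t(5) = 10; t(6) = 31; t(7) = 9; t(8) = 8; t(9) = 17; t(10) = 25; t(11) = 10; t(12) = 3; t(13) = 13; t(14) = 16; t(15) = 29; t(16) = 13; t(17) = 10; t(18) = 23; t(19) = 1; t(20) = 24; t(21) = 25; t(22) = 17; t(23) = 10; t(24) = 27; t(25) = 5; t(26) = 0; t(27) = 5; t(28) = 5; t(29) = 10; t(30) = 15; t(31) = 25; t(32) = 8; t(33) = 1; t(34) = 9; t(35) = 10; t(36) = 19; t(37) = 29; t(38) = 16; t(39) = 13; t(40) = 29; t(41) = 10; t(42) = 7; t(43) = 17; t(44) = 24; t(45) = 9; t(46) = 1; t(47) = 10; t(48) = 11; t(49) = 21.
Since (t(48), t(49)) = (t(0), t(1)) = (11, 21) (two consecutive terms determine the rest), the sequence is periodic with period 48.
The value 15 first appears (with i ≥ 2) at t(30).

30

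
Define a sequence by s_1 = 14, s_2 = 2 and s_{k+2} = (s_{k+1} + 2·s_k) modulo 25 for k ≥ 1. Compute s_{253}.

We have s_1 = 14,  s_2 = 2,  s_3 = 5,  s_4 = 9,  s_5 = 19,  s_6 = 12,  s_7 = 0,  s_8 = 24,  s_9 = 24,  s_{10} = 22,  s_{11} = 20,  s_{12} = 14,  s_{13} = 4,  s_{14} = 7,  s_{15} = 15,  s_{16} = 4,  s_{17} = 9,  s_{18} = 17,  s_{19} = 10,  s_{20} = 19,  s_{21} = 14,  s_{22} = 2.
The sequence repeats with period 20.
(253 - 1) mod 20 = 12, so s_{253} = s_{13} = 4.

4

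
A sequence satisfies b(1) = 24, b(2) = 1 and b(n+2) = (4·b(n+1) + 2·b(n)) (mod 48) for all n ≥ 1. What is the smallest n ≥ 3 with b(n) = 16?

b(1) = 24; b(2) = 1; b(3) = 4; b(4) = 18; b(5) = 32; b(6) = 20; b(7) = 0; b(8) = 40; b(9) = 16; b(10) = 0; b(11) = 32; b(12) = 32; b(13) = 0; b(14) = 16; b(15) = 16; b(16) = 0.
Since (b(15), b(16)) = (b(9), b(10)) = (16, 0) (two consecutive terms determine the rest), the sequence is eventually periodic: after a pre-period of length 8 it cycles with period 6.
The value 16 first appears (with n ≥ 3) at b(9).

9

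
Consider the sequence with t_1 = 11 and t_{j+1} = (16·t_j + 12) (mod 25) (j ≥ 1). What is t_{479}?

7

t_1 = 11,  t_2 = 13,  t_3 = 20,  t_4 = 7,  t_5 = 24,  t_6 = 21,  t_7 = 23,  t_8 = 5,  t_9 = 17,  t_{10} = 9,  t_{11} = 6,  t_{12} = 8,  t_{13} = 15,  t_{14} = 2,  t_{15} = 19,  t_{16} = 16,  t_{17} = 18,  t_{18} = 0,  t_{19} = 12,  t_{20} = 4,  t_{21} = 1,  t_{22} = 3,  t_{23} = 10,  t_{24} = 22,  t_{25} = 14,  t_{26} = 11.
Since t_{26} = t_1 = 11, the sequence is periodic with period 25.
So t_{479} = t_{1 + ((479-1) mod 25)} = t_4 = 7.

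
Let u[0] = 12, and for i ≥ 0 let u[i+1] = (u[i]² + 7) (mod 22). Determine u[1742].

16

Computing terms: u[0] = 12; u[1] = 19; u[2] = 16; u[3] = 21; u[4] = 8; u[5] = 5; u[6] = 10; u[7] = 19.
Since u[7] = u[1] = 19, the sequence is eventually periodic: after a pre-period of length 1 it cycles with period 6.
For i ≥ 1, u[i] depends only on (i - 1) mod 6. (1742 - 1) mod 6 = 1, so u[1742] = u[2] = 16.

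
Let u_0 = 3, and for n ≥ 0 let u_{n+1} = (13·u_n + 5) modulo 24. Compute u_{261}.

We have u_0 = 3,  u_1 = 20,  u_2 = 1,  u_3 = 18,  u_4 = 23,  u_5 = 16,  u_6 = 21,  u_7 = 14,  u_8 = 19,  u_9 = 12,  u_{10} = 17,  u_{11} = 10,  u_{12} = 15,  u_{13} = 8,  u_{14} = 13,  u_{15} = 6,  u_{16} = 11,  u_{17} = 4,  u_{18} = 9,  u_{19} = 2,  u_{20} = 7,  u_{21} = 0,  u_{22} = 5,  u_{23} = 22,  u_{24} = 3.
Since u_{24} = u_0 = 3, the sequence is periodic with period 24.
(261 - 0) mod 24 = 21, so u_{261} = u_{21} = 0.

0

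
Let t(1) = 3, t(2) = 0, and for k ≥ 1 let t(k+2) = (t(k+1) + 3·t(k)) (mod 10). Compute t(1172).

We have t(1) = 3,  t(2) = 0,  t(3) = 9,  t(4) = 9,  t(5) = 6,  t(6) = 3,  t(7) = 1,  t(8) = 0,  t(9) = 3,  t(10) = 3,  t(11) = 2,  t(12) = 1,  t(13) = 7,  t(14) = 0,  t(15) = 1,  t(16) = 1,  t(17) = 4,  t(18) = 7,  t(19) = 9,  t(20) = 0,  t(21) = 7,  t(22) = 7,  t(23) = 8,  t(24) = 9,  t(25) = 3,  t(26) = 0.
The sequence repeats with period 24.
(1172 - 1) mod 24 = 19, so t(1172) = t(20) = 0.

0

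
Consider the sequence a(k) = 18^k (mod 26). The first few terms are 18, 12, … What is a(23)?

8

Computing terms: a(1) = 18,  a(2) = 12,  a(3) = 8,  a(4) = 14,  a(5) = 18.
Since a(5) = a(1) = 18, the sequence is periodic with period 4.
(23 - 1) mod 4 = 2, so a(23) = a(3) = 8.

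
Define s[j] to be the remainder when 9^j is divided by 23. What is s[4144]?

s[1] = 9; s[2] = 12; s[3] = 16; s[4] = 6; s[5] = 8; s[6] = 3; s[7] = 4; s[8] = 13; s[9] = 2; s[10] = 18; s[11] = 1; s[12] = 9.
The sequence repeats with period 11.
(4144 - 1) mod 11 = 7, so s[4144] = s[8] = 13.

13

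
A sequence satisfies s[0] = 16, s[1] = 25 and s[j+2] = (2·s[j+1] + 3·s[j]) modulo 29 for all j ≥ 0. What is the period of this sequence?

s[0] = 16,  s[1] = 25,  s[2] = 11,  s[3] = 10,  s[4] = 24,  s[5] = 20,  s[6] = 25,  s[7] = 23,  s[8] = 5,  s[9] = 21,  s[10] = 28,  s[11] = 3,  s[12] = 3,  s[13] = 15,  s[14] = 10,  s[15] = 7,  s[16] = 15,  s[17] = 22,  s[18] = 2,  s[19] = 12,  s[20] = 1,  s[21] = 9,  s[22] = 21,  s[23] = 11,  s[24] = 27,  s[25] = 0,  s[26] = 23,  s[27] = 17,  s[28] = 16,  s[29] = 25.
Since (s[28], s[29]) = (s[0], s[1]) = (16, 25) (two consecutive terms determine the rest), the sequence is periodic with period 28.

28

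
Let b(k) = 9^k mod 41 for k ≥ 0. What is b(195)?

32

b(0) = 1, b(1) = 9, b(2) = 40, b(3) = 32, b(4) = 1.
The sequence repeats with period 4.
So b(195) = b(0 + ((195-0) mod 4)) = b(3) = 32.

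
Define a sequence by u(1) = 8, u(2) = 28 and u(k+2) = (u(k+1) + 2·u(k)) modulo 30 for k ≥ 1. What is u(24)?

10

u(1) = 8, u(2) = 28, u(3) = 14, u(4) = 10, u(5) = 8, u(6) = 28.
The sequence repeats with period 4.
(24 - 1) mod 4 = 3, so u(24) = u(4) = 10.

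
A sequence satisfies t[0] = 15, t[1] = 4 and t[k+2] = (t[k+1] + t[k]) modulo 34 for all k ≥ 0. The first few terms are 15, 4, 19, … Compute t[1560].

We have t[0] = 15; t[1] = 4; t[2] = 19; t[3] = 23; t[4] = 8; t[5] = 31; t[6] = 5; t[7] = 2; t[8] = 7; t[9] = 9; t[10] = 16; t[11] = 25; t[12] = 7; t[13] = 32; t[14] = 5; t[15] = 3; t[16] = 8; t[17] = 11; t[18] = 19; t[19] = 30; t[20] = 15; t[21] = 11; t[22] = 26; t[23] = 3; t[24] = 29; t[25] = 32; t[26] = 27; t[27] = 25; t[28] = 18; t[29] = 9; t[30] = 27; t[31] = 2; t[32] = 29; t[33] = 31; t[34] = 26; t[35] = 23; t[36] = 15; t[37] = 4.
Since (t[36], t[37]) = (t[0], t[1]) = (15, 4) (two consecutive terms determine the rest), the sequence is periodic with period 36.
So t[1560] = t[0 + ((1560-0) mod 36)] = t[12] = 7.

7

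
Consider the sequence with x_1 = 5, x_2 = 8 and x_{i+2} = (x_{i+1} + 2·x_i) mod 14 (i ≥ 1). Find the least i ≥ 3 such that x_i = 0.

Computing terms: x_1 = 5, x_2 = 8, x_3 = 4, x_4 = 6, x_5 = 0, x_6 = 12, x_7 = 12, x_8 = 8, x_9 = 4.
Since (x_8, x_9) = (x_2, x_3) = (8, 4) (two consecutive terms determine the rest), the sequence is eventually periodic: after a pre-period of length 1 it cycles with period 6.
The value 0 first appears (with i ≥ 3) at x_5.

5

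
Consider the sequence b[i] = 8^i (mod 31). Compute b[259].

4

Listing terms: b[1] = 8; b[2] = 2; b[3] = 16; b[4] = 4; b[5] = 1; b[6] = 8.
Since b[6] = b[1] = 8, the sequence is periodic with period 5.
(259 - 1) mod 5 = 3, so b[259] = b[4] = 4.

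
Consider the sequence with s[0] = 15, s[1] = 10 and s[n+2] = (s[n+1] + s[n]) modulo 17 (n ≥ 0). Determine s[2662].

We have s[0] = 15; s[1] = 10; s[2] = 8; s[3] = 1; s[4] = 9; s[5] = 10; s[6] = 2; s[7] = 12; s[8] = 14; s[9] = 9; s[10] = 6; s[11] = 15; s[12] = 4; s[13] = 2; s[14] = 6; s[15] = 8; s[16] = 14; s[17] = 5; s[18] = 2; s[19] = 7; s[20] = 9; s[21] = 16; s[22] = 8; s[23] = 7; s[24] = 15; s[25] = 5; s[26] = 3; s[27] = 8; s[28] = 11; s[29] = 2; s[30] = 13; s[31] = 15; s[32] = 11; s[33] = 9; s[34] = 3; s[35] = 12; s[36] = 15; s[37] = 10.
The sequence repeats with period 36.
So s[2662] = s[0 + ((2662-0) mod 36)] = s[34] = 3.

3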